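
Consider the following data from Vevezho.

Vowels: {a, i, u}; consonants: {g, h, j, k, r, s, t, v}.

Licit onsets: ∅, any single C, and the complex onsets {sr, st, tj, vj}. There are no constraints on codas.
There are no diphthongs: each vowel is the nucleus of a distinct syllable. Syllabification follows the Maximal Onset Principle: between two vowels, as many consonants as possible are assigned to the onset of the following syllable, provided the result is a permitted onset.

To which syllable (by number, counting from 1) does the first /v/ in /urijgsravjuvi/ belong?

Nuclei (vowels): u, i, a, u, i → 5 syllables.
V1 /u/ – V2 /i/: /r/ → onset of the next syllable (single consonants are always licit onsets).
V2 /i/ – V3 /a/: cluster /jgsr/ — the longest permitted-onset suffix is /sr/; onset = /sr/, preceding coda = /jg/.
V3 /a/ – V4 /u/: /vj/ — entire cluster is a permitted onset → onset /vj/, coda ∅.
V4 /u/ – V5 /i/: just /v/ — single C goes to the following onset.
Putting it together: u.rijg.sra.vju.vi.
The first /v/ is in the onset of syllable 4 (/vju/).

4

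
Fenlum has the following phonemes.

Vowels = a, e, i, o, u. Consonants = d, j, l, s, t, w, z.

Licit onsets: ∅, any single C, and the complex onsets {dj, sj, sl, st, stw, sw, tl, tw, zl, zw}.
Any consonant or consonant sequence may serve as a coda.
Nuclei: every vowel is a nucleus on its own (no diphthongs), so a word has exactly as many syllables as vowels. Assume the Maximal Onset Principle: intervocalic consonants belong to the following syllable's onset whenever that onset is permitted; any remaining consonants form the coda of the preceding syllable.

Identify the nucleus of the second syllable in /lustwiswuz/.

i

Nuclei (vowels): u, i, u → 3 syllables.
The second nucleus (vowel 2 from the left) is /i/.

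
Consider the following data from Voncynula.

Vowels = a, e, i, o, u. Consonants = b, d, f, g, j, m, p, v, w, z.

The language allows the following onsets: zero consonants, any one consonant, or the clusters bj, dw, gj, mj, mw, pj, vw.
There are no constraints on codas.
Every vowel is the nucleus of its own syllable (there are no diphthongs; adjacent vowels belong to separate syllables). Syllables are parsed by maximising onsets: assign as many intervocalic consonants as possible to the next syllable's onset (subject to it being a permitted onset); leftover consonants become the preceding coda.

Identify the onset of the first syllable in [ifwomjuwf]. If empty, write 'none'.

The vowels are i, o, u — 3 nuclei, so 3 syllables.
/i…o/ gap (V1→V2): /fw/; trying suffixes from longest down, /w/ is the first permitted one, so coda /f/ | onset /w/.
/o…u/ gap (V2→V3): /mj/ is a licit onset in full, so it all attaches to the next syllable.
So the parse is if.wo.mjuwf.
Syllable 1 is /if/: onset ∅, nucleus /i/, coda /f/.

none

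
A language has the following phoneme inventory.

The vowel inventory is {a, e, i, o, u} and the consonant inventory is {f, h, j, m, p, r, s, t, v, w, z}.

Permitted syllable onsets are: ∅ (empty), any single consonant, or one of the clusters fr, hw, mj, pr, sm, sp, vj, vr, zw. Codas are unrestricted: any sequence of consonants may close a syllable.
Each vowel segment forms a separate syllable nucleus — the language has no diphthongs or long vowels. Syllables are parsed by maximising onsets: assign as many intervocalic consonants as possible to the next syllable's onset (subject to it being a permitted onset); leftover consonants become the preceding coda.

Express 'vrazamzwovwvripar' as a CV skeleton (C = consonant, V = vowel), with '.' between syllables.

The vowels are a, a, o, i, a — 5 nuclei, so 5 syllables.
V1 /a/ – V2 /a/: /z/ is a single consonant, so it becomes the next onset.
V2 /a/ – V3 /o/: /mzw/; trying suffixes from longest down, /zw/ is the first permitted one, so coda /m/ | onset /zw/.
V3 /o/ – V4 /i/: /vwvr/; trying suffixes from longest down, /vr/ is the first permitted one, so coda /vw/ | onset /vr/.
V4 /i/ – V5 /a/: /p/ → onset of the next syllable (single consonants are always licit onsets).
Syllabification: vra.zam.zwovw.vri.par.
Mapping each syllable to C/V: /vra/ → CCV, /zam/ → CVC, /zwovw/ → CCVCC, /vri/ → CCV, /par/ → CVC.

CCV.CVC.CCVCC.CCV.CVC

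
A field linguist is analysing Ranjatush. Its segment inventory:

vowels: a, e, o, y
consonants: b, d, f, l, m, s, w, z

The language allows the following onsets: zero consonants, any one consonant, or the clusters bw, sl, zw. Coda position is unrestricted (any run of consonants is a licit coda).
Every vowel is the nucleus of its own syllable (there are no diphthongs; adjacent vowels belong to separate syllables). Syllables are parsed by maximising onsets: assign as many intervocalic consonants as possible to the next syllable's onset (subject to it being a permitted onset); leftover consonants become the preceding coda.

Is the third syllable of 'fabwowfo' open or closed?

open

The vowels are a, o, o — 3 nuclei, so 3 syllables.
/a…o/ gap (V1→V2): /bw/ is a licit onset in full, so it all attaches to the next syllable.
/o…o/ gap (V2→V3): cluster /wf/ — the longest permitted-onset suffix is /f/; onset = /f/, preceding coda = /w/.
So the parse is fa.bwow.fo.
Syllable 3 is /fo/; it ends in its nucleus with no coda, so it is open.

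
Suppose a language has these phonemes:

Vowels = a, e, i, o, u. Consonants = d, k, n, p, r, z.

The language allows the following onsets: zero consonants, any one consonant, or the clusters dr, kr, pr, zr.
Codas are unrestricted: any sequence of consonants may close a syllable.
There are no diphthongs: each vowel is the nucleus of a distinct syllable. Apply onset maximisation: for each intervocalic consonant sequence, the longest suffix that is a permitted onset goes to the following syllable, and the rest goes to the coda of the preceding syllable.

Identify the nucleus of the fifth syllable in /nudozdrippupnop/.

o

The vowels are u, o, i, u, o — 5 nuclei, so 5 syllables.
The fifth nucleus (vowel 5 from the left) is /o/.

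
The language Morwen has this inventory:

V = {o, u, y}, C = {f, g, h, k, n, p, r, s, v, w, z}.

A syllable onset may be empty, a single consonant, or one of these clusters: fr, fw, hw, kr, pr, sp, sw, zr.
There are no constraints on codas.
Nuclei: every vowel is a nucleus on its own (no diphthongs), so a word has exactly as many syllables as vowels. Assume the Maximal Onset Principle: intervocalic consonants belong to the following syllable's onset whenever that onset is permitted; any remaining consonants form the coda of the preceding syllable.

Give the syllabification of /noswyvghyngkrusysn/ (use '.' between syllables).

no.swyvg.hyng.kru.sysn

The vowels are o, y, y, u, y — 5 nuclei, so 5 syllables.
/o…y/ gap (V1→V2): /sw/ — entire cluster is a permitted onset → onset /sw/, coda ∅.
/y…y/ gap (V2→V3): /vgh/ splits as /vg/ + /h/ (/h/ is the longest suffix that is a licit onset).
/y…u/ gap (V3→V4): /ngkr/; trying suffixes from longest down, /kr/ is the first permitted one, so coda /ng/ | onset /kr/.
/u…y/ gap (V4→V5): just /s/ — single C goes to the following onset.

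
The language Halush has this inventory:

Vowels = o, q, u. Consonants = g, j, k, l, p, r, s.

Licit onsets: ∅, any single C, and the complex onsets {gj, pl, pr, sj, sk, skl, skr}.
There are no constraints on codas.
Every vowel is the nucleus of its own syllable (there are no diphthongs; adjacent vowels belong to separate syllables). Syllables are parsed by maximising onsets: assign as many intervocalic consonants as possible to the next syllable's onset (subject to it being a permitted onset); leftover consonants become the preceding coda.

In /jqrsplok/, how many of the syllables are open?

0

Nuclei (vowels): q, o → 2 syllables.
Between /q/ (V1) and /o/ (V2): cluster /rspl/ — the longest permitted-onset suffix is /pl/; onset = /pl/, preceding coda = /rs/.
So the parse is jqrs.plok.
Classifying each syllable: /jqrs/ (closed), /plok/ (closed).
Open syllables: 0.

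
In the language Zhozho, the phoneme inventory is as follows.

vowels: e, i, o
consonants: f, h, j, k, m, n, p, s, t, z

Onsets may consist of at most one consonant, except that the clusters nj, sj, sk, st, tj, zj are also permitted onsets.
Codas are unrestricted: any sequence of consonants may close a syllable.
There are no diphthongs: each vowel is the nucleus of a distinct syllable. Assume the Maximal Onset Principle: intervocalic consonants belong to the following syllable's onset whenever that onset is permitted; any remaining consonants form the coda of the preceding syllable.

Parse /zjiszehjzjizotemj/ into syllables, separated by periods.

zjis.zehj.zji.zo.temj

Nuclei (vowels): i, e, i, o, e → 5 syllables.
/i…e/ gap (V1→V2): /sz/ — longest licit onset from the right is /z/, leaving /s/ as coda.
/e…i/ gap (V2→V3): cluster /hjzj/ — the longest permitted-onset suffix is /zj/; onset = /zj/, preceding coda = /hj/.
/i…o/ gap (V3→V4): just /z/ — single C goes to the following onset.
/o…e/ gap (V4→V5): /t/ is a single consonant, so it becomes the next onset.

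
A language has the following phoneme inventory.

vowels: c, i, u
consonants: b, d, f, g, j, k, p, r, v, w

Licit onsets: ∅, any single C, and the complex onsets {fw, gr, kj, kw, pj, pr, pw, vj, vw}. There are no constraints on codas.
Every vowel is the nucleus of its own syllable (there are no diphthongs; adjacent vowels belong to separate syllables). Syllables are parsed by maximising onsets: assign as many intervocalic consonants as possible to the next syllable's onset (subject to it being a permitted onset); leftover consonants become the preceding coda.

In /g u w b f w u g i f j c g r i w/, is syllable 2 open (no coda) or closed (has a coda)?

The vowels are u, u, i, c, i — 5 nuclei, so 5 syllables.
/u…u/ gap (V1→V2): cluster /wbfw/ — the longest permitted-onset suffix is /fw/; onset = /fw/, preceding coda = /wb/.
/u…i/ gap (V2→V3): /g/ → onset of the next syllable (single consonants are always licit onsets).
/i…c/ gap (V3→V4): /fj/ — longest licit onset from the right is /j/, leaving /f/ as coda.
/c…i/ gap (V4→V5): /gr/ is a licit onset in full, so it all attaches to the next syllable.
So the parse is guwb.fwu.gif.jc.griw.
Syllable 2 is /fwu/; it ends in its nucleus with no coda, so it is open.

open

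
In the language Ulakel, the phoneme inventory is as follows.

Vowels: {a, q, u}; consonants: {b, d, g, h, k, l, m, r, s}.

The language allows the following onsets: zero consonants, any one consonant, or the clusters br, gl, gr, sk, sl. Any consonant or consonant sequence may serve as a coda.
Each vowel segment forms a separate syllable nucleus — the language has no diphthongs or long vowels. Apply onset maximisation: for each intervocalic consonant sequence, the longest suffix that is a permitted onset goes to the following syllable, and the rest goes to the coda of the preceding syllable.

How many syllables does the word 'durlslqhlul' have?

3

Nuclei (vowels): u, q, u → 3 syllables.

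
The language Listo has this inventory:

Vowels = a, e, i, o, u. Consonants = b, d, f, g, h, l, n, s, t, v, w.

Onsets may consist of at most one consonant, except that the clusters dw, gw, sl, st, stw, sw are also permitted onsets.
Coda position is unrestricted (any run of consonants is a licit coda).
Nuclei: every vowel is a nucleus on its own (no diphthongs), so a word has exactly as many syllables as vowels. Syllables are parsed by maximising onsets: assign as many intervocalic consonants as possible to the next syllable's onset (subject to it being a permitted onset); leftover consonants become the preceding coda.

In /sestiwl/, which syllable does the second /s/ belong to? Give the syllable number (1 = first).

The vowels are e, i — 2 nuclei, so 2 syllables.
Between /e/ (V1) and /i/ (V2): /st/ is a licit onset in full, so it all attaches to the next syllable.
Syllabification: se.stiwl.
The second /s/ is in the onset of syllable 2 (/stiwl/).

2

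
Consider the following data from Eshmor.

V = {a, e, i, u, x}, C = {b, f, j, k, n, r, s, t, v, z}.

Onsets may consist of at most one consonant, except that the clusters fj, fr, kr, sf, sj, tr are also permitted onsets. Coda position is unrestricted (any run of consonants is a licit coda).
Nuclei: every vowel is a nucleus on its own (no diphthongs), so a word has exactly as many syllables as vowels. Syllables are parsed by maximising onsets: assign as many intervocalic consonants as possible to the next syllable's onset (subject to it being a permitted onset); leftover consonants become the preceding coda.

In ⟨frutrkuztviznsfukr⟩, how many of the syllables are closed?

4

Nuclei (vowels): u, u, i, u → 4 syllables.
V1 /u/ – V2 /u/: cluster /trk/ — the longest permitted-onset suffix is /k/; onset = /k/, preceding coda = /tr/.
V2 /u/ – V3 /i/: /ztv/ — longest licit onset from the right is /v/, leaving /zt/ as coda.
V3 /i/ – V4 /u/: /znsf/; trying suffixes from longest down, /sf/ is the first permitted one, so coda /zn/ | onset /sf/.
So the parse is frutr.kuzt.vizn.sfukr.
Classifying each syllable: /frutr/ (closed), /kuzt/ (closed), /vizn/ (closed), /sfukr/ (closed).
Closed syllables: 4.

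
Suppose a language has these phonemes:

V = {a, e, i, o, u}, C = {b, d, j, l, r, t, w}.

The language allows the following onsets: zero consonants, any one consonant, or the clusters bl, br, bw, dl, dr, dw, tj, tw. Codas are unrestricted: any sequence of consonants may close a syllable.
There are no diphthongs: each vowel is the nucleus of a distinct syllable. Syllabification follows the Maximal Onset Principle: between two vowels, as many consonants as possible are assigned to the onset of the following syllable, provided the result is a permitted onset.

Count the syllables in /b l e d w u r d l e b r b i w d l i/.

5

The vowels are e, u, e, i, i — 5 nuclei, so 5 syllables.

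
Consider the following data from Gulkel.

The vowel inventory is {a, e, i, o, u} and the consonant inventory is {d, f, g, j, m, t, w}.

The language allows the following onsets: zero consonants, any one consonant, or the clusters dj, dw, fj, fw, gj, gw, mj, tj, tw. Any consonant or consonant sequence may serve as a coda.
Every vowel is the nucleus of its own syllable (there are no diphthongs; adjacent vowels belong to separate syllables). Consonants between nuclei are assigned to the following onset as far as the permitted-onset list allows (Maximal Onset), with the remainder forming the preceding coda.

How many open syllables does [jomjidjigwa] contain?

4

Nuclei (vowels): o, i, i, a → 4 syllables.
V1 /o/ – V2 /i/: /mj/ is a licit onset in full, so it all attaches to the next syllable.
V2 /i/ – V3 /i/: /dj/ is a licit onset in full, so it all attaches to the next syllable.
V3 /i/ – V4 /a/: cluster /gw/ — /gw/ is itself a permitted onset, so the whole cluster goes right; preceding coda = ∅.
So the parse is jo.mji.dji.gwa.
Classifying each syllable: /jo/ (open), /mji/ (open), /dji/ (open), /gwa/ (open).
Open syllables: 4.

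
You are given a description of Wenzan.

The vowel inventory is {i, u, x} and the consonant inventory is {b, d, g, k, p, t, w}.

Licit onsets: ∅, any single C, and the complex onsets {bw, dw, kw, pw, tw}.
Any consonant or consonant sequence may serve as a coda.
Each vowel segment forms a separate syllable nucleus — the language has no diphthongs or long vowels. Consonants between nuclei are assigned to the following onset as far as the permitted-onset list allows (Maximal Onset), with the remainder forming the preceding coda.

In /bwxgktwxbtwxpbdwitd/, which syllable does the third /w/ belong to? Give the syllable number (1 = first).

3

The vowels are x, x, x, i — 4 nuclei, so 4 syllables.
σ1/σ2 boundary: cluster /gktw/ — the longest permitted-onset suffix is /tw/; onset = /tw/, preceding coda = /gk/.
σ2/σ3 boundary: /btw/ — longest licit onset from the right is /tw/, leaving /b/ as coda.
σ3/σ4 boundary: cluster /pbdw/ — the longest permitted-onset suffix is /dw/; onset = /dw/, preceding coda = /pb/.
Putting it together: bwxgk.twxb.twxpb.dwitd.
The third /w/ is in the onset of syllable 3 (/twxpb/).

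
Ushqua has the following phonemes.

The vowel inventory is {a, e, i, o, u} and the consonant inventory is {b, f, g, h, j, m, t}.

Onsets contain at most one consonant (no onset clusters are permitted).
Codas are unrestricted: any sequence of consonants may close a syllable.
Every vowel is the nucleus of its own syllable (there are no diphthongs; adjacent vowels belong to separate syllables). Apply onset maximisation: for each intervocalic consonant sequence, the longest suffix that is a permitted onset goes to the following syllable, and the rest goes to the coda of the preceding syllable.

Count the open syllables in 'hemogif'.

The vowels are e, o, i — 3 nuclei, so 3 syllables.
Between /e/ (V1) and /o/ (V2): /m/ → onset of the next syllable (single consonants are always licit onsets).
Between /o/ (V2) and /i/ (V3): /g/ is a single consonant, so it becomes the next onset.
Syllabification: he.mo.gif.
Classifying each syllable: /he/ (open), /mo/ (open), /gif/ (closed).
Open syllables: 2.

2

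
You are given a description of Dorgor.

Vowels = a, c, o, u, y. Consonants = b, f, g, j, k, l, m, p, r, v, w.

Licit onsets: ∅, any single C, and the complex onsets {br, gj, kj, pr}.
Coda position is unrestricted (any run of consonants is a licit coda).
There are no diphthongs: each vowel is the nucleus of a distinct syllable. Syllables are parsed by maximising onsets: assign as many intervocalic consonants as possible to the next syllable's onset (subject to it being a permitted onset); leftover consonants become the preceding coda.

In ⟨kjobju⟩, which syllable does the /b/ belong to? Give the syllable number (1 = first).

1

The vowels are o, u — 2 nuclei, so 2 syllables.
V1 /o/ – V2 /u/: cluster /bj/ — the longest permitted-onset suffix is /j/; onset = /j/, preceding coda = /b/.
So the parse is kjob.ju.
The /b/ is in the coda of syllable 1 (/kjob/).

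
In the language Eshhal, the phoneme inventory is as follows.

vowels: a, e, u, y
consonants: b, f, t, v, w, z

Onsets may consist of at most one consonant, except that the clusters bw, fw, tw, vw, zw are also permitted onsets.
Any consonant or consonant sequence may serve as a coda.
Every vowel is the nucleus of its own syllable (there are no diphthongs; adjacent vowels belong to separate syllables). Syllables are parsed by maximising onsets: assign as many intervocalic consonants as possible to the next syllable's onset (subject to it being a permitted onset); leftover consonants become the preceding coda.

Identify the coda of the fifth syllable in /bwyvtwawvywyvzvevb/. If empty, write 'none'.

Nuclei (vowels): y, a, y, y, e → 5 syllables.
V1 /y/ – V2 /a/: /vtw/ — longest licit onset from the right is /tw/, leaving /v/ as coda.
V2 /a/ – V3 /y/: /wv/; trying suffixes from longest down, /v/ is the first permitted one, so coda /w/ | onset /v/.
V3 /y/ – V4 /y/: just /w/ — single C goes to the following onset.
V4 /y/ – V5 /e/: cluster /vzv/ — the longest permitted-onset suffix is /v/; onset = /v/, preceding coda = /vz/.
Syllabification: bwyv.twaw.vy.wyvz.vevb.
Syllable 5 is /vevb/: onset /v/, nucleus /e/, coda /vb/.

vb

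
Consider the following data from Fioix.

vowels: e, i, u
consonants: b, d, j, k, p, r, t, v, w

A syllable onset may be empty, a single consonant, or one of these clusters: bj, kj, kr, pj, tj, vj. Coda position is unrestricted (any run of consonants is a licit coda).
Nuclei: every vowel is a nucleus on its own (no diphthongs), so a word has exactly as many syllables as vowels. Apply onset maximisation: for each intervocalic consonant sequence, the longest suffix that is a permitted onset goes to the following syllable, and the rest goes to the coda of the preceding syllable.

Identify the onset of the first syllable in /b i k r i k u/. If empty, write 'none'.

Vowels present: i, i, u; each is a nucleus, giving 3 syllables.
V1 /i/ – V2 /i/: /kr/ is a licit onset in full, so it all attaches to the next syllable.
V2 /i/ – V3 /u/: just /k/ — single C goes to the following onset.
Putting it together: bi.kri.ku.
Syllable 1 is /bi/: onset /b/, nucleus /i/, coda ∅.

b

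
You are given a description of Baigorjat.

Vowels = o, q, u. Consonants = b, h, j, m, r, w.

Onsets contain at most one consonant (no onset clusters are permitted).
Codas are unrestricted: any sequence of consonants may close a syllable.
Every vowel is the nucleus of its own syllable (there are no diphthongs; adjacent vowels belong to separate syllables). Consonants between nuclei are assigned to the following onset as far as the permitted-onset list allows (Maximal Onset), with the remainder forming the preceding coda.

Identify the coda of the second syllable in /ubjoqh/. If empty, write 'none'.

none

The vowels are u, o, q — 3 nuclei, so 3 syllables.
Between /u/ (V1) and /o/ (V2): cluster /bj/ — the longest permitted-onset suffix is /j/; onset = /j/, preceding coda = /b/.
Between /o/ (V2) and /q/ (V3): hiatus — the boundary sits between the two vowels.
So the parse is ub.jo.qh.
Syllable 2 is /jo/: onset /j/, nucleus /o/, coda ∅.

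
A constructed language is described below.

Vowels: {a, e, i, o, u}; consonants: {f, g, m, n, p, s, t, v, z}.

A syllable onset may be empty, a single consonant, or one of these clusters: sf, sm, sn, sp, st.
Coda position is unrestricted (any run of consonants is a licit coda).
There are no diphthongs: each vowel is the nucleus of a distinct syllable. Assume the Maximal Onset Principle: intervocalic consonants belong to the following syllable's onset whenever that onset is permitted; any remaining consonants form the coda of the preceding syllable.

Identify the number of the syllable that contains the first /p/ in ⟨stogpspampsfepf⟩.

Nuclei (vowels): o, a, e → 3 syllables.
V1 /o/ – V2 /a/: /gpsp/ splits as /gp/ + /sp/ (/sp/ is the longest suffix that is a licit onset).
V2 /a/ – V3 /e/: cluster /mpsf/ — the longest permitted-onset suffix is /sf/; onset = /sf/, preceding coda = /mp/.
Putting it together: stogp.spamp.sfepf.
The first /p/ is in the coda of syllable 1 (/stogp/).

1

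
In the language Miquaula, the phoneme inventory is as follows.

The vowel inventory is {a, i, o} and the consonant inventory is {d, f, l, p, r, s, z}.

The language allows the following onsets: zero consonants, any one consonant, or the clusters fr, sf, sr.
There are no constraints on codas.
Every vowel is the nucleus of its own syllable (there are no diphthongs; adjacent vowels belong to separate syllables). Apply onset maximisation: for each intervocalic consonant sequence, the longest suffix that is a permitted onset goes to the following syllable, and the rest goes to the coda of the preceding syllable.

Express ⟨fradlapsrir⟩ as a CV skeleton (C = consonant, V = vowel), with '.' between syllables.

CCVC.CVC.CCVC

The vowels are a, a, i — 3 nuclei, so 3 syllables.
Between /a/ (V1) and /a/ (V2): /dl/ — longest licit onset from the right is /l/, leaving /d/ as coda.
Between /a/ (V2) and /i/ (V3): /psr/ splits as /p/ + /sr/ (/sr/ is the longest suffix that is a licit onset).
Syllabification: frad.lap.srir.
Mapping each syllable to C/V: /frad/ → CCVC, /lap/ → CVC, /srir/ → CCVC.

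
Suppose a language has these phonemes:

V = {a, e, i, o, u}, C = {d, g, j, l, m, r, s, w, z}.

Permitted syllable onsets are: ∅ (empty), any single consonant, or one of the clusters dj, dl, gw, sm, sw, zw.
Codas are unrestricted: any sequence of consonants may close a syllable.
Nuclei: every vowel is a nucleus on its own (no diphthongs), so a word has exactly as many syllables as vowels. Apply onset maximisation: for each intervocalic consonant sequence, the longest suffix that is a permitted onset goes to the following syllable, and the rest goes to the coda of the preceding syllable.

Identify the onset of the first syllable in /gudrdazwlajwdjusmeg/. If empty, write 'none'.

g

Vowels present: u, a, a, u, e; each is a nucleus, giving 5 syllables.
/u…a/ gap (V1→V2): /drd/; trying suffixes from longest down, /d/ is the first permitted one, so coda /dr/ | onset /d/.
/a…a/ gap (V2→V3): /zwl/ — longest licit onset from the right is /l/, leaving /zw/ as coda.
/a…u/ gap (V3→V4): cluster /jwdj/ — the longest permitted-onset suffix is /dj/; onset = /dj/, preceding coda = /jw/.
/u…e/ gap (V4→V5): /sm/ is a licit onset in full, so it all attaches to the next syllable.
So the parse is gudr.dazw.lajw.dju.smeg.
Syllable 1 is /gudr/: onset /g/, nucleus /u/, coda /dr/.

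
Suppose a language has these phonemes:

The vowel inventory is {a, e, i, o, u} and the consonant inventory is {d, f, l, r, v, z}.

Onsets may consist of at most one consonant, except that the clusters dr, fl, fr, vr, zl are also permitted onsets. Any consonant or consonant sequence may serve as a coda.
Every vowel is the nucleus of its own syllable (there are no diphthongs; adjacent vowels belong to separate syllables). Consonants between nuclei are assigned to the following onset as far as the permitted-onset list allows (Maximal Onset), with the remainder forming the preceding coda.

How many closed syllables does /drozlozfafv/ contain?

2

Vowels present: o, o, a; each is a nucleus, giving 3 syllables.
σ1/σ2 boundary: /zl/ is a licit onset in full, so it all attaches to the next syllable.
σ2/σ3 boundary: /zf/; trying suffixes from longest down, /f/ is the first permitted one, so coda /z/ | onset /f/.
Result: dro.zloz.fafv.
Classifying each syllable: /dro/ (open), /zloz/ (closed), /fafv/ (closed).
Closed syllables: 2.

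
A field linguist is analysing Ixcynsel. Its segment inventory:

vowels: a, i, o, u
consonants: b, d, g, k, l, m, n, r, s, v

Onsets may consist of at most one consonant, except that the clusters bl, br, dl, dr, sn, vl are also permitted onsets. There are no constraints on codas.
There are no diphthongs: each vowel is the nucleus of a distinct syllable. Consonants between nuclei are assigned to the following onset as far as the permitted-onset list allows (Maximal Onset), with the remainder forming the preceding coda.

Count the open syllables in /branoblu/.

Vowels present: a, o, u; each is a nucleus, giving 3 syllables.
σ1/σ2 boundary: /n/ → onset of the next syllable (single consonants are always licit onsets).
σ2/σ3 boundary: /bl/ — entire cluster is a permitted onset → onset /bl/, coda ∅.
So the parse is bra.no.blu.
Classifying each syllable: /bra/ (open), /no/ (open), /blu/ (open).
Open syllables: 3.

3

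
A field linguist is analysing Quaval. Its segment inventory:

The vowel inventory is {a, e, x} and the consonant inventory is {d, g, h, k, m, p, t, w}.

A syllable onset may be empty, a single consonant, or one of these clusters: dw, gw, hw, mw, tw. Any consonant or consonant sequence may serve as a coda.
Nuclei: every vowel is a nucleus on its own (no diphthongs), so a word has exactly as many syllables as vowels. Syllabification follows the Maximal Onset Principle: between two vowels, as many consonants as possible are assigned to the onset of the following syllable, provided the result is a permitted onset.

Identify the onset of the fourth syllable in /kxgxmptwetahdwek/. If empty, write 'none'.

Vowels present: x, x, e, a, e; each is a nucleus, giving 5 syllables.
V1 /x/ – V2 /x/: just /g/ — single C goes to the following onset.
V2 /x/ – V3 /e/: /mptw/; trying suffixes from longest down, /tw/ is the first permitted one, so coda /mp/ | onset /tw/.
V3 /e/ – V4 /a/: just /t/ — single C goes to the following onset.
V4 /a/ – V5 /e/: /hdw/ splits as /h/ + /dw/ (/dw/ is the longest suffix that is a licit onset).
So the parse is kx.gxmp.twe.tah.dwek.
Syllable 4 is /tah/: onset /t/, nucleus /a/, coda /h/.

t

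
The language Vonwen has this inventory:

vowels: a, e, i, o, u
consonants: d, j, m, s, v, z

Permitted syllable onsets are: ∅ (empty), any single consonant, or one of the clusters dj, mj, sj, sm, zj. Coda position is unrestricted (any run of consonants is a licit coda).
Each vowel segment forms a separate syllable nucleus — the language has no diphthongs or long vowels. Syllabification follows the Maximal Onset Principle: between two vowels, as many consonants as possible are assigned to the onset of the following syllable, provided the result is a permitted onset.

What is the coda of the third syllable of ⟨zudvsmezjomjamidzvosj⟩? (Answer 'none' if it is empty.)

none

Nuclei (vowels): u, e, o, a, i, o → 6 syllables.
/u…e/ gap (V1→V2): /dvsm/ splits as /dv/ + /sm/ (/sm/ is the longest suffix that is a licit onset).
/e…o/ gap (V2→V3): cluster /zj/ — /zj/ is itself a permitted onset, so the whole cluster goes right; preceding coda = ∅.
/o…a/ gap (V3→V4): cluster /mj/ — /mj/ is itself a permitted onset, so the whole cluster goes right; preceding coda = ∅.
/a…i/ gap (V4→V5): just /m/ — single C goes to the following onset.
/i…o/ gap (V5→V6): /dzv/ — longest licit onset from the right is /v/, leaving /dz/ as coda.
Result: zudv.sme.zjo.mja.midz.vosj.
Syllable 3 is /zjo/: onset /zj/, nucleus /o/, coda ∅.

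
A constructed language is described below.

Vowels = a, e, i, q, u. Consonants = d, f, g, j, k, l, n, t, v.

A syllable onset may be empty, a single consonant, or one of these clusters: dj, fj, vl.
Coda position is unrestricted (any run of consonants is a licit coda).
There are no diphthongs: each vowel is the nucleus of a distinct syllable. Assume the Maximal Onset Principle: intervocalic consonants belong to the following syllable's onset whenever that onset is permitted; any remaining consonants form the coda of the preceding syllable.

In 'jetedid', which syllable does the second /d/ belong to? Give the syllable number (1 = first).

3

The vowels are e, e, i — 3 nuclei, so 3 syllables.
/e…e/ gap (V1→V2): just /t/ — single C goes to the following onset.
/e…i/ gap (V2→V3): /d/ → onset of the next syllable (single consonants are always licit onsets).
Putting it together: je.te.did.
The second /d/ is in the coda of syllable 3 (/did/).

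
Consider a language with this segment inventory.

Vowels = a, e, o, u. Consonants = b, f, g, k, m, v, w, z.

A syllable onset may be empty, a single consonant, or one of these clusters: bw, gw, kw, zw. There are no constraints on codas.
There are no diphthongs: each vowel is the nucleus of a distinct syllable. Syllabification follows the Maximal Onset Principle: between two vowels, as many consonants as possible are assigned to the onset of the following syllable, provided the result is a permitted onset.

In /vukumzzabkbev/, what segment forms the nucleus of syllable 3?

a

The vowels are u, u, a, e — 4 nuclei, so 4 syllables.
The third nucleus (vowel 3 from the left) is /a/.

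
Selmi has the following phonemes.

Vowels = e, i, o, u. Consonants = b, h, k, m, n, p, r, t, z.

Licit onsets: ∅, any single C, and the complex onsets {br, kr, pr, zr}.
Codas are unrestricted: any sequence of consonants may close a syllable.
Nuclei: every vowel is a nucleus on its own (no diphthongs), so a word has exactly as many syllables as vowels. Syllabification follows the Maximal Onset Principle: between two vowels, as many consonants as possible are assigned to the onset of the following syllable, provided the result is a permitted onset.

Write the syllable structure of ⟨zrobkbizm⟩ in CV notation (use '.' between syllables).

CCVCC.CVCC

Vowels present: o, i; each is a nucleus, giving 2 syllables.
/o…i/ gap (V1→V2): /bkb/; trying suffixes from longest down, /b/ is the first permitted one, so coda /bk/ | onset /b/.
Result: zrobk.bizm.
Mapping each syllable to C/V: /zrobk/ → CCVCC, /bizm/ → CVCC.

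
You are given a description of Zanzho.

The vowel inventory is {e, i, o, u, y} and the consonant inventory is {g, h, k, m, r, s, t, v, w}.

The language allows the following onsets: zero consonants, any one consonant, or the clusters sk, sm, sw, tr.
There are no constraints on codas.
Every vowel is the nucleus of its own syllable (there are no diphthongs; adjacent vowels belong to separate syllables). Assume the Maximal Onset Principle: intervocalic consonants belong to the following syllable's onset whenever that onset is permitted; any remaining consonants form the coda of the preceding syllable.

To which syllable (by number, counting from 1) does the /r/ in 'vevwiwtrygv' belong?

The vowels are e, i, y — 3 nuclei, so 3 syllables.
V1 /e/ – V2 /i/: /vw/; trying suffixes from longest down, /w/ is the first permitted one, so coda /v/ | onset /w/.
V2 /i/ – V3 /y/: /wtr/ — longest licit onset from the right is /tr/, leaving /w/ as coda.
Syllabification: vev.wiw.trygv.
The /r/ is in the onset of syllable 3 (/trygv/).

3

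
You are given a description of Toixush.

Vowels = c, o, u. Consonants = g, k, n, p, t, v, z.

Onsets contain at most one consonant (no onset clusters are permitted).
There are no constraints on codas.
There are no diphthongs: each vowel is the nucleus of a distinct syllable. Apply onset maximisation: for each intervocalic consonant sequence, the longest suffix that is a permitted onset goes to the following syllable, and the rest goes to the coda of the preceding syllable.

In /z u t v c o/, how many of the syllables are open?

Vowels present: u, c, o; each is a nucleus, giving 3 syllables.
Between /u/ (V1) and /c/ (V2): /tv/ — longest licit onset from the right is /v/, leaving /t/ as coda.
Between /c/ (V2) and /o/ (V3): hiatus — the boundary sits between the two vowels.
Putting it together: zut.vc.o.
Classifying each syllable: /zut/ (closed), /vc/ (open), /o/ (open).
Open syllables: 2.

2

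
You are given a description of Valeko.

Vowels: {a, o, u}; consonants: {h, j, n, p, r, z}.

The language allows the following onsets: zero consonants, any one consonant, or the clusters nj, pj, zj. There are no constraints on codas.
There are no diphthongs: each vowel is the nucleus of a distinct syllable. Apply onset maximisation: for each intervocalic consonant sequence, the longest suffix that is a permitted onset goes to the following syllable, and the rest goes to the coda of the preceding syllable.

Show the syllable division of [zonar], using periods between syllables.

zo.nar

Nuclei (vowels): o, a → 2 syllables.
V1 /o/ – V2 /a/: just /n/ — single C goes to the following onset.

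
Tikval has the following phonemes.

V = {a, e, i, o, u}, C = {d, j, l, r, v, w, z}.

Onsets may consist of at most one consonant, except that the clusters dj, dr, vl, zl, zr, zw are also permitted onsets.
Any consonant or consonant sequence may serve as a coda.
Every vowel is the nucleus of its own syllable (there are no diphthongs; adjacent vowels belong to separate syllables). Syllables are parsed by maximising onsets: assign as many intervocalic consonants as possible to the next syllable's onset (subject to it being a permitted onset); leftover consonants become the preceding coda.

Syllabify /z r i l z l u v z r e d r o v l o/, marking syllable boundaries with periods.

The vowels are i, u, e, o, o — 5 nuclei, so 5 syllables.
V1 /i/ – V2 /u/: cluster /lzl/ — the longest permitted-onset suffix is /zl/; onset = /zl/, preceding coda = /l/.
V2 /u/ – V3 /e/: /vzr/ — longest licit onset from the right is /zr/, leaving /v/ as coda.
V3 /e/ – V4 /o/: cluster /dr/ — /dr/ is itself a permitted onset, so the whole cluster goes right; preceding coda = ∅.
V4 /o/ – V5 /o/: /vl/ — entire cluster is a permitted onset → onset /vl/, coda ∅.

zril.zluv.zre.dro.vlo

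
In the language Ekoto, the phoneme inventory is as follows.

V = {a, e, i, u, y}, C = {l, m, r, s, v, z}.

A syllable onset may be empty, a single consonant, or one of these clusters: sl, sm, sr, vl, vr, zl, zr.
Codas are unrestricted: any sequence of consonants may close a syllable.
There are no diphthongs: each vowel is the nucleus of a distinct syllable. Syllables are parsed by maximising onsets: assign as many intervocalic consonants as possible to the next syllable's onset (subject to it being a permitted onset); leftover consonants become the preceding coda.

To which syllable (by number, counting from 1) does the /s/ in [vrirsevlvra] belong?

Nuclei (vowels): i, e, a → 3 syllables.
/i…e/ gap (V1→V2): /rs/ splits as /r/ + /s/ (/s/ is the longest suffix that is a licit onset).
/e…a/ gap (V2→V3): /vlvr/ — longest licit onset from the right is /vr/, leaving /vl/ as coda.
Putting it together: vrir.sevl.vra.
The /s/ is in the onset of syllable 2 (/sevl/).

2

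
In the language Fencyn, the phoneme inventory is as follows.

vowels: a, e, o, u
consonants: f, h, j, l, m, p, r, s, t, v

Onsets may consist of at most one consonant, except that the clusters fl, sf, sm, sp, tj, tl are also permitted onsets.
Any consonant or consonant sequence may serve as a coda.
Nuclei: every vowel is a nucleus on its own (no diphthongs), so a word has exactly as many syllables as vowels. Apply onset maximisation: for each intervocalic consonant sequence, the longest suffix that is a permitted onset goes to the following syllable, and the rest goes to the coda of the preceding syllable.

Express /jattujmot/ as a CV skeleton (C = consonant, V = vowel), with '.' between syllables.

The vowels are a, u, o — 3 nuclei, so 3 syllables.
/a…u/ gap (V1→V2): /tt/ — longest licit onset from the right is /t/, leaving /t/ as coda.
/u…o/ gap (V2→V3): /jm/; trying suffixes from longest down, /m/ is the first permitted one, so coda /j/ | onset /m/.
So the parse is jat.tuj.mot.
Mapping each syllable to C/V: /jat/ → CVC, /tuj/ → CVC, /mot/ → CVC.

CVC.CVC.CVC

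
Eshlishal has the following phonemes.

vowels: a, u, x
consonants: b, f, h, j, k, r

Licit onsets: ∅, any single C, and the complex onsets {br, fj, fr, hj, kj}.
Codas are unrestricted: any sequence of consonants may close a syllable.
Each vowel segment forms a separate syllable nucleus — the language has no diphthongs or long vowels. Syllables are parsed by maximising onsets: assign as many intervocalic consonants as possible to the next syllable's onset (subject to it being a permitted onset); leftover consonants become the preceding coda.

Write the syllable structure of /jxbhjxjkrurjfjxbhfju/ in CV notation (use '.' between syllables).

Nuclei (vowels): x, x, u, x, u → 5 syllables.
V1 /x/ – V2 /x/: cluster /bhj/ — the longest permitted-onset suffix is /hj/; onset = /hj/, preceding coda = /b/.
V2 /x/ – V3 /u/: /jkr/ — longest licit onset from the right is /r/, leaving /jk/ as coda.
V3 /u/ – V4 /x/: /rjfj/ — longest licit onset from the right is /fj/, leaving /rj/ as coda.
V4 /x/ – V5 /u/: cluster /bhfj/ — the longest permitted-onset suffix is /fj/; onset = /fj/, preceding coda = /bh/.
Putting it together: jxb.hjxjk.rurj.fjxbh.fju.
Mapping each syllable to C/V: /jxb/ → CVC, /hjxjk/ → CCVCC, /rurj/ → CVCC, /fjxbh/ → CCVCC, /fju/ → CCV.

CVC.CCVCC.CVCC.CCVCC.CCV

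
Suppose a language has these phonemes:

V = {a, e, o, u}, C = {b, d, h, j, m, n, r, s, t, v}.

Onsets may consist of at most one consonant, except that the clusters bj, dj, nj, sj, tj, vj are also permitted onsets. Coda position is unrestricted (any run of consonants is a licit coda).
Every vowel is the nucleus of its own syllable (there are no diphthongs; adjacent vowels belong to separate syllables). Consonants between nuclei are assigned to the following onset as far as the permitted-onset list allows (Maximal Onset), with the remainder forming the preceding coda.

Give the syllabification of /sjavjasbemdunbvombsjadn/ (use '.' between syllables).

Nuclei (vowels): a, a, e, u, o, a → 6 syllables.
Between /a/ (V1) and /a/ (V2): cluster /vj/ — /vj/ is itself a permitted onset, so the whole cluster goes right; preceding coda = ∅.
Between /a/ (V2) and /e/ (V3): /sb/ — longest licit onset from the right is /b/, leaving /s/ as coda.
Between /e/ (V3) and /u/ (V4): /md/ — longest licit onset from the right is /d/, leaving /m/ as coda.
Between /u/ (V4) and /o/ (V5): /nbv/ splits as /nb/ + /v/ (/v/ is the longest suffix that is a licit onset).
Between /o/ (V5) and /a/ (V6): cluster /mbsj/ — the longest permitted-onset suffix is /sj/; onset = /sj/, preceding coda = /mb/.

sja.vjas.bem.dunb.vomb.sjadn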